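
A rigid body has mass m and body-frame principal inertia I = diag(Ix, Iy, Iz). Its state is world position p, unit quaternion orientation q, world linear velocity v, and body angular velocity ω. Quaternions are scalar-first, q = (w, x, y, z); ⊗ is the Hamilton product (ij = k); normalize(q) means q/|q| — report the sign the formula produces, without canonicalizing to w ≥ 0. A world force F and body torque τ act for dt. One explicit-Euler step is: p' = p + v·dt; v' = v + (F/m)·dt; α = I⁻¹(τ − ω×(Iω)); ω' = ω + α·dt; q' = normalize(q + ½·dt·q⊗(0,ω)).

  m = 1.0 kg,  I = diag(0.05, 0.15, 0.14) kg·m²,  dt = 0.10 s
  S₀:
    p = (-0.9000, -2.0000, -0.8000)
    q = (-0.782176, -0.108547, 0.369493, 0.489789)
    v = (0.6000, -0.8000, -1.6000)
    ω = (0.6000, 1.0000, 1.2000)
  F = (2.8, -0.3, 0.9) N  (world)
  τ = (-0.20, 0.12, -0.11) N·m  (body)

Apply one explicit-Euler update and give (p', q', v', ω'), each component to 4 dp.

p' = (-0.8400, -2.0800, -0.9600)
q' = (-0.8239, -0.1339, 0.3504, 0.4249)
v' = (0.8800, -0.8300, -1.5100)
ω' = (0.2240, 1.1232, 1.0786)

gyro term ω×Iω = (-0.0120, -0.0648, 0.0600)
α = I⁻¹(τ − ω×Iω) = (-3.7600, 1.2320, -1.2143)
ω + α·dt = (0.2240, 1.1232, 1.0786)
2q̇ = q⊗(0,ω) = (-0.8921116, -0.5157030, -0.3580462, -1.2688540)
q' = normalize(q + ½dt·q⊗(0,ω)) = (-0.8239, -0.1339, 0.3504, 0.4249)
a = F/m = (2.8000, -0.3000, 0.9000)
p' = p + v·dt = (-0.8400, -2.0800, -0.9600)
v + (F/m)dt = (0.8800, -0.8300, -1.5100)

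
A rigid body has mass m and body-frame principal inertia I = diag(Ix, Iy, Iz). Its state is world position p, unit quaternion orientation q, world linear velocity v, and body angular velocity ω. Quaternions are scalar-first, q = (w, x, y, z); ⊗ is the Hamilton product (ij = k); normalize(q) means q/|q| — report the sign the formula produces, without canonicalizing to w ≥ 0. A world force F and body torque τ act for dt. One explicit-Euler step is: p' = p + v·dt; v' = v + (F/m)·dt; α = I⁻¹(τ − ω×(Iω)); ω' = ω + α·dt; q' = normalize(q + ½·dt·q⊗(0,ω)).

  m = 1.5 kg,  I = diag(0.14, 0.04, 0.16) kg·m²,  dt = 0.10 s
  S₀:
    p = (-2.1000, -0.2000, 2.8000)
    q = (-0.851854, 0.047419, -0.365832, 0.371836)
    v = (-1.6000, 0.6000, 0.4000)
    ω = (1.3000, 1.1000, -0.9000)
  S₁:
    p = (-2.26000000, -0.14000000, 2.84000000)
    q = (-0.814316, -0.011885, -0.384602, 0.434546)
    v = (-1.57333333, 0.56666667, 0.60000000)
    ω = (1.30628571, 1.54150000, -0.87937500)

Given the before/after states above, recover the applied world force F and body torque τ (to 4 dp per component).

rate change Δω = (0.00628571, 0.44150000, 0.02062500)
τ = I·(Δω/dt) + ω₀×(Iω₀) = (-0.1100, 0.2000, -0.1100)
Δv = v₁−v₀ = (0.02666667, -0.03333333, 0.20000000)
F = m·Δv/dt = (0.4000, -0.5000, 3.0000)

F = (0.4000, -0.5000, 3.0000)
τ = (-0.1100, 0.2000, -0.1100)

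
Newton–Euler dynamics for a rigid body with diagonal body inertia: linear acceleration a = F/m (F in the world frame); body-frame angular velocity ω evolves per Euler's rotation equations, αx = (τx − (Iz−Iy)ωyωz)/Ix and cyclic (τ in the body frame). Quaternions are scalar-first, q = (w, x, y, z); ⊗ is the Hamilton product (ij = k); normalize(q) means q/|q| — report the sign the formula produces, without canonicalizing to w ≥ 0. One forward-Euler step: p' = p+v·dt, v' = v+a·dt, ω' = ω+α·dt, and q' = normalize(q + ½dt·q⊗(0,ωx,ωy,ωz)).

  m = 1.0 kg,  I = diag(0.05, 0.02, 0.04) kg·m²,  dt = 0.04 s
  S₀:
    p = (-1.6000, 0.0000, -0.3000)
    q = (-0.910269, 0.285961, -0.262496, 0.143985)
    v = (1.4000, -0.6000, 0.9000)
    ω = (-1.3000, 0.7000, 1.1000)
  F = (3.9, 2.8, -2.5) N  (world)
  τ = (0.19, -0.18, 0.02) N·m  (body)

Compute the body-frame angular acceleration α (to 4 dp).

α = (3.4920, -8.2850, -0.1825)

ω×(Iω) gyroscopic = (0.0154, -0.0143, 0.0273)
α = I⁻¹(τ − ω×Iω) = (3.4920, -8.2850, -0.1825)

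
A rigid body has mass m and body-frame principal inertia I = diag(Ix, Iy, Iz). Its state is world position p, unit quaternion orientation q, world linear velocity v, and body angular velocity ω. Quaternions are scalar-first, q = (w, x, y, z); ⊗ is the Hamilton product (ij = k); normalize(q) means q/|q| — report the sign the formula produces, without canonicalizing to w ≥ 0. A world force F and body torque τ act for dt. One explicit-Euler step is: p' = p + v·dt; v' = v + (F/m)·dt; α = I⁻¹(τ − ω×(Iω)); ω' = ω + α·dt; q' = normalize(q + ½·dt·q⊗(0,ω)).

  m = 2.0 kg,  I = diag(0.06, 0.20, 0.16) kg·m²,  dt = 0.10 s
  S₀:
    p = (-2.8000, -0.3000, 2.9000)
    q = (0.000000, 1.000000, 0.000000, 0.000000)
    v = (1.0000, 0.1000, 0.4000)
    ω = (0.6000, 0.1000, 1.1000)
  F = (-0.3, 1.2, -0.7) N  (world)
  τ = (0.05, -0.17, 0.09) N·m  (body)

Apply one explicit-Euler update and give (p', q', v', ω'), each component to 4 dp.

p' = p + v·dt = (-2.7000, -0.2900, 2.9400)
v + (F/m)dt = (0.9850, 0.1600, 0.3650)
α = I⁻¹(τ − ω×Iω) = (0.9067, -0.5200, 0.5100)
ω + α·dt = (0.6907, 0.0480, 1.1510)
q⊗(0,ω) = (-0.6000000, 0.0000000, -1.1000000, 0.1000000)
q + ½dt·q⊗(0,ω), renormalized = (-0.0299, 0.9980, -0.0549, 0.0050)

p' = (-2.7000, -0.2900, 2.9400)
q' = (-0.0299, 0.9980, -0.0549, 0.0050)
v' = (0.9850, 0.1600, 0.3650)
ω' = (0.6907, 0.0480, 1.1510)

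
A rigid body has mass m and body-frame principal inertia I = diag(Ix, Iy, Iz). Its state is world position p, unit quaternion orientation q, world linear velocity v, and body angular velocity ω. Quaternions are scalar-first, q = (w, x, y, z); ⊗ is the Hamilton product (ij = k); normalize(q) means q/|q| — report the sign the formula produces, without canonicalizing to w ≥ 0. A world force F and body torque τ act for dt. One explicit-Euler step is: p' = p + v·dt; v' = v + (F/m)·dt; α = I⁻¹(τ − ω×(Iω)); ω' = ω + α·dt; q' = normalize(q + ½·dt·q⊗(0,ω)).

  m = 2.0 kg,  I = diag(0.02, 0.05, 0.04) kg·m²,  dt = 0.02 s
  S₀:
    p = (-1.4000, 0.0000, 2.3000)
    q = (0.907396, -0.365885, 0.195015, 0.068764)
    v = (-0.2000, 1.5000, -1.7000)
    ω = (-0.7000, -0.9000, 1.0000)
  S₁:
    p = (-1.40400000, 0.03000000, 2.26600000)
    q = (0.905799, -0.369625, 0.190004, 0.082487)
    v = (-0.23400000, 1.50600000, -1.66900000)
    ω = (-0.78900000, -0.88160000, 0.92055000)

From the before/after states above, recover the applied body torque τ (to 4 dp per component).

τ = (-0.0800, 0.0600, -0.1400)

ω₁ − ω₀ = (-0.08900000, 0.01840000, -0.07945000)
I·α + gyro = (-0.0800, 0.0600, -0.1400)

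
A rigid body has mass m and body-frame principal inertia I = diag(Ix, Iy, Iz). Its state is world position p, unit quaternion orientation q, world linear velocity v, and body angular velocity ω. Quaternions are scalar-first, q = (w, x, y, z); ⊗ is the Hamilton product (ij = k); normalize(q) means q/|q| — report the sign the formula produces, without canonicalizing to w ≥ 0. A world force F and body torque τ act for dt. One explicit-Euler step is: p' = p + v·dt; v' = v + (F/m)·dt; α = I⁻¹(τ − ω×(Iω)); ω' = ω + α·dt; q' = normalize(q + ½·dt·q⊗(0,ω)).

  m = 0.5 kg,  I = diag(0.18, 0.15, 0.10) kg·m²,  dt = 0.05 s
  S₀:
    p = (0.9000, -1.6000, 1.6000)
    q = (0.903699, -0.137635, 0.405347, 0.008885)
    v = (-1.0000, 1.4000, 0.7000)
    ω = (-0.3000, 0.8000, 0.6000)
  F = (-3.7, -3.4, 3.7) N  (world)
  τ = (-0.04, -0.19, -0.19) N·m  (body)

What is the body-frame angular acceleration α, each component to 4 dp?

α = (-0.0889, -1.1707, -1.9720)

gyro term ω×Iω = (-0.0240, -0.0144, 0.0072)
(τ − ω×Iω)/I = (-0.0889, -1.1707, -1.9720)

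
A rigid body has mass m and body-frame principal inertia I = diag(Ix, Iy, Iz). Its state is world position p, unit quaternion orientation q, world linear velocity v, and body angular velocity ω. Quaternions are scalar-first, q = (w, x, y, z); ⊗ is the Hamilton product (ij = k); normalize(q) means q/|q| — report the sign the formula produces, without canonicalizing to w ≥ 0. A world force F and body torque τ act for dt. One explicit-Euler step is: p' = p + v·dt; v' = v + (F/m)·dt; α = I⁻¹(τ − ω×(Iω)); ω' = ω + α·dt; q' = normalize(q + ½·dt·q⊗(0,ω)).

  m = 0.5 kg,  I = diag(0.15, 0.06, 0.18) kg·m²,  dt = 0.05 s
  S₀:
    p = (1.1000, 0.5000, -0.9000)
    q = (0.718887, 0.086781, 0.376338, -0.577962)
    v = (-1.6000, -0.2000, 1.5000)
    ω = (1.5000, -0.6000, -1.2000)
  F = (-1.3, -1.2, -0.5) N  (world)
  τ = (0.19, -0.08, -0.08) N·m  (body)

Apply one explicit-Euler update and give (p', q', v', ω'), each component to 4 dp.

p' = (1.0200, 0.4900, -0.8250)
q' = (0.7030, 0.0937, 0.3460, -0.6142)
v' = (-1.7300, -0.3200, 1.4500)
ω' = (1.5345, -0.7117, -1.2447)

linear accel F/m = (-2.6000, -2.4000, -1.0000)
p + v·dt = (1.0200, 0.4900, -0.8250)
v' = v + a·dt = (-1.7300, -0.3200, 1.4500)
ω×(Iω) gyroscopic = (0.0864, 0.0540, 0.0810)
α = I⁻¹(τ − ω×Iω) = (0.6907, -2.2333, -0.8944)
new body rate ω' = (1.5345, -0.7117, -1.2447)
2q̇ = q⊗(0,ω) = (-0.5979231, 0.2799477, -1.1941380, -1.4792400)
q + ½dt·q⊗(0,ω), renormalized = (0.7030, 0.0937, 0.3460, -0.6142)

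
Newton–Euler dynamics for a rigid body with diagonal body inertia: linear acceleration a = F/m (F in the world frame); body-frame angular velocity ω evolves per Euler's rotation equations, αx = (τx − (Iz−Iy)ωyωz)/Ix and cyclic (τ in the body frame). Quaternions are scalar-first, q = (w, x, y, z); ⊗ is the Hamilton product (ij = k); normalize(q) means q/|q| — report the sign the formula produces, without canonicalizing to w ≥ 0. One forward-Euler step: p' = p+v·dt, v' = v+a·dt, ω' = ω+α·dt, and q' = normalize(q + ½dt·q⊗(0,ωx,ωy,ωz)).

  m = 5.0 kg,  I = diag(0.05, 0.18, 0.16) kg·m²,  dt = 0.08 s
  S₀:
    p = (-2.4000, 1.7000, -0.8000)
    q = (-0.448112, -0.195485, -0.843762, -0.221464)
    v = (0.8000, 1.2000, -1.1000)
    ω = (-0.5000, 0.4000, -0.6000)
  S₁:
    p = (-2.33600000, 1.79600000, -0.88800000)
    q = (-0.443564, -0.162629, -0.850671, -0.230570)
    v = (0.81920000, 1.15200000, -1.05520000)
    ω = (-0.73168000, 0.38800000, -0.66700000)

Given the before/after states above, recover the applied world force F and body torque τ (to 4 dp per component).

v₁ − v₀ = (0.01920000, -0.04800000, 0.04480000)
m·(v₁−v₀)/dt = (1.2000, -3.0000, 2.8000)
ω₁ − ω₀ = (-0.23168000, -0.01200000, -0.06700000)
τ = I·(Δω/dt) + ω₀×(Iω₀) = (-0.1400, -0.0600, -0.1600)

F = (1.2000, -3.0000, 2.8000)
τ = (-0.1400, -0.0600, -0.1600)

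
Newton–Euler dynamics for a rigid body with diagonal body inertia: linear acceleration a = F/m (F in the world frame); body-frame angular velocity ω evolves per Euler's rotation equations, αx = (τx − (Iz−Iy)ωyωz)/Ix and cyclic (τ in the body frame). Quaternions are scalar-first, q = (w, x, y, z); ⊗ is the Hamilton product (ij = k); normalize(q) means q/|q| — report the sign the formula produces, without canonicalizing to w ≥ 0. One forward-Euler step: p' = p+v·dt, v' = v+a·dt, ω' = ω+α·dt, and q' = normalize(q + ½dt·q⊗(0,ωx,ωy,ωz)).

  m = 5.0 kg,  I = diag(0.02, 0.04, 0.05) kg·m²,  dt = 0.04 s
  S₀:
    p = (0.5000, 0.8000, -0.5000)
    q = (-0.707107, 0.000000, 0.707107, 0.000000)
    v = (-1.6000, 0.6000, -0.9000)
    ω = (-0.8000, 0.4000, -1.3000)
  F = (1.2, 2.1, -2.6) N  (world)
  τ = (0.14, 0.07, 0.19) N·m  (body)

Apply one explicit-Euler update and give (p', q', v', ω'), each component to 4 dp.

(τ − ω×Iω)/I = (7.2600, 2.5300, 3.9280)
new body rate ω' = (-0.5096, 0.5012, -1.1429)
Hamilton product q⊗(0,ω) = (-0.2828428, -0.3535535, -0.2828428, 1.4849247)
q + ½dt·q⊗(0,ω), renormalized = (-0.7124, -0.0071, 0.7011, 0.0297)
p' = p + v·dt = (0.4360, 0.8240, -0.5360)
v + (F/m)dt = (-1.5904, 0.6168, -0.9208)

p' = (0.4360, 0.8240, -0.5360)
q' = (-0.7124, -0.0071, 0.7011, 0.0297)
v' = (-1.5904, 0.6168, -0.9208)
ω' = (-0.5096, 0.5012, -1.1429)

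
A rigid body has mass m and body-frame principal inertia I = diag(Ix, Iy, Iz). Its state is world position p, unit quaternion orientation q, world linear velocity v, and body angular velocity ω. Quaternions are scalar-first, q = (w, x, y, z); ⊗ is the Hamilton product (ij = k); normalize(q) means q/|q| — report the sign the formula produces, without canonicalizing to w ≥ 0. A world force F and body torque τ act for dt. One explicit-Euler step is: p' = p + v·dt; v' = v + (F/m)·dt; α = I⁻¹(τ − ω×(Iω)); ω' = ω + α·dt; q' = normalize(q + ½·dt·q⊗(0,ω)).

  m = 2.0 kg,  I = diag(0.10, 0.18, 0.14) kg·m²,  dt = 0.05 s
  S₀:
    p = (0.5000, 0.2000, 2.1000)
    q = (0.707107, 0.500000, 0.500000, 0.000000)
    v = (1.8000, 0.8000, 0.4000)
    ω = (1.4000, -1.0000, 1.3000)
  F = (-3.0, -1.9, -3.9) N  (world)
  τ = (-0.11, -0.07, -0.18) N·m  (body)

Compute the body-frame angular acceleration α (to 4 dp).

precession coupling ω×(Iω) = (0.0520, -0.0728, -0.1120)
angular accel α = (-1.6200, 0.0156, -0.4857)

α = (-1.6200, 0.0156, -0.4857)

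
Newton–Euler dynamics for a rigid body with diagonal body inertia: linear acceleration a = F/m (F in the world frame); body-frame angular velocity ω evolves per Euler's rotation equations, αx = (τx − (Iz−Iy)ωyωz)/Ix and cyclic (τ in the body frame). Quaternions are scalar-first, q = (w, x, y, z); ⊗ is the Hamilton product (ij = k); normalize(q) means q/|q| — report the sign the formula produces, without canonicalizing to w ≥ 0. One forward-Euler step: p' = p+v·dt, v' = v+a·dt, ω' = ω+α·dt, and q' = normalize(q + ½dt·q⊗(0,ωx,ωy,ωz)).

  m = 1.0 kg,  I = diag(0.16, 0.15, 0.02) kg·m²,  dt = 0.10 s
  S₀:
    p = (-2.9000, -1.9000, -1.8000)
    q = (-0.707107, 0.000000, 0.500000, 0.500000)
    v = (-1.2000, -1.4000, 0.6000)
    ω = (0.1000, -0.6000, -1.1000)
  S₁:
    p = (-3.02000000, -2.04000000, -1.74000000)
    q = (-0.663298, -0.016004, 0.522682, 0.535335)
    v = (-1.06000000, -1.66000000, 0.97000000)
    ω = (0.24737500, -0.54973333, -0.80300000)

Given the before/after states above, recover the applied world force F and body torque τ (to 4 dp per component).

F = (1.4000, -2.6000, 3.7000)
τ = (0.1500, 0.0600, 0.0600)

velocity change Δv = (0.14000000, -0.26000000, 0.37000000)
m·(v₁−v₀)/dt = (1.4000, -2.6000, 3.7000)
ω₁ − ω₀ = (0.14737500, 0.05026667, 0.29700000)
precession coupling = (-0.0858, -0.0154, 0.0006)
applied torque τ = (0.1500, 0.0600, 0.0600)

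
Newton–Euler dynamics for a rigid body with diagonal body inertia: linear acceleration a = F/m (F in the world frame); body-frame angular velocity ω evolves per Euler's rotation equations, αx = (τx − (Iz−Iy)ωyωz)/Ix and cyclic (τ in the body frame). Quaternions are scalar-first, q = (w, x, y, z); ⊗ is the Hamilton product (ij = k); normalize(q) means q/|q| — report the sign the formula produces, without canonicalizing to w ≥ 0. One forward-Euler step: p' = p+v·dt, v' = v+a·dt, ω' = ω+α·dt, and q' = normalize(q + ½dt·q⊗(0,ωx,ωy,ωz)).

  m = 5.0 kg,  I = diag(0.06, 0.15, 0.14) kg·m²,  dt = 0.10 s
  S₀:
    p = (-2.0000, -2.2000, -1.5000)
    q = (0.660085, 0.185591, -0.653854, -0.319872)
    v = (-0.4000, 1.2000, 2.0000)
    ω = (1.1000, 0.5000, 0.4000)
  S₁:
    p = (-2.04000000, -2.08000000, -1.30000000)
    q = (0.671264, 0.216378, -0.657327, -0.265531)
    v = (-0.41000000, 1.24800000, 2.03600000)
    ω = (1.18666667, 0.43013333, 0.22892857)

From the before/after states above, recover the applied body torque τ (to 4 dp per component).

τ = (0.0500, -0.1400, -0.1900)

ω₁ − ω₀ = (0.08666667, -0.06986667, -0.17107143)
τ = I·(Δω/dt) + ω₀×(Iω₀) = (0.0500, -0.1400, -0.1900)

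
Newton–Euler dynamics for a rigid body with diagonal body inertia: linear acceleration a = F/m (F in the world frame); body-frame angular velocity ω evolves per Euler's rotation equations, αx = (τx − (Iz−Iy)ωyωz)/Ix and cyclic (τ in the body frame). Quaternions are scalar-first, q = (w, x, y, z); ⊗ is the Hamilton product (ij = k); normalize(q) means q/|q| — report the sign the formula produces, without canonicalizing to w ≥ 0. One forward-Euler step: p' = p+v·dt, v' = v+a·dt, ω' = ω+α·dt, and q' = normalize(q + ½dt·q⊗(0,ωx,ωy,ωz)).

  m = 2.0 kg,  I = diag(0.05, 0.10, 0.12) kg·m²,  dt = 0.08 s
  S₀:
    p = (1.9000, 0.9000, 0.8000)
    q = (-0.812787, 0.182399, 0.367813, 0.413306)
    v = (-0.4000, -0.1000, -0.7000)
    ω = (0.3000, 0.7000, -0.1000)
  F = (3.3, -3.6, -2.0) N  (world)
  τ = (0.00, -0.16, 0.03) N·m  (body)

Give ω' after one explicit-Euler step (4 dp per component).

gyro term ω×Iω = (-0.0014, 0.0021, 0.0105)
α = I⁻¹(τ − ω×Iω) = (0.0280, -1.6210, 0.1625)
ω + α·dt = (0.3022, 0.5703, -0.0870)

ω' = (0.3022, 0.5703, -0.0870)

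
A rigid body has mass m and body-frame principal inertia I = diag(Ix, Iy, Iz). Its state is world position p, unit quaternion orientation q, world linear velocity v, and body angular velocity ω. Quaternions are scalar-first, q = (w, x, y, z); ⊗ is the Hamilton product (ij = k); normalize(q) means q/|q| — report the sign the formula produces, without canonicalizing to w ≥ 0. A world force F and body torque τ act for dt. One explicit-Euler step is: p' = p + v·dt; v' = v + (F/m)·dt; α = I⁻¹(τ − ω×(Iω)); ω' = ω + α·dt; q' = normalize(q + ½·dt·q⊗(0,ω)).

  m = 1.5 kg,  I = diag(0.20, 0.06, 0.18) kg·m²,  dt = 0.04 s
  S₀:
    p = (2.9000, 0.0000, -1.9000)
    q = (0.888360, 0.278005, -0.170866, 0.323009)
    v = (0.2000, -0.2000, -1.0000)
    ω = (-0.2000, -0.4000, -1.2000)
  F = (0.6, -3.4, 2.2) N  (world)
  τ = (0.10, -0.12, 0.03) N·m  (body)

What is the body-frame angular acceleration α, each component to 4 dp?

α = (0.2120, -2.0800, 0.2289)

precession coupling ω×(Iω) = (0.0576, 0.0048, -0.0112)
(τ − ω×Iω)/I = (0.2120, -2.0800, 0.2289)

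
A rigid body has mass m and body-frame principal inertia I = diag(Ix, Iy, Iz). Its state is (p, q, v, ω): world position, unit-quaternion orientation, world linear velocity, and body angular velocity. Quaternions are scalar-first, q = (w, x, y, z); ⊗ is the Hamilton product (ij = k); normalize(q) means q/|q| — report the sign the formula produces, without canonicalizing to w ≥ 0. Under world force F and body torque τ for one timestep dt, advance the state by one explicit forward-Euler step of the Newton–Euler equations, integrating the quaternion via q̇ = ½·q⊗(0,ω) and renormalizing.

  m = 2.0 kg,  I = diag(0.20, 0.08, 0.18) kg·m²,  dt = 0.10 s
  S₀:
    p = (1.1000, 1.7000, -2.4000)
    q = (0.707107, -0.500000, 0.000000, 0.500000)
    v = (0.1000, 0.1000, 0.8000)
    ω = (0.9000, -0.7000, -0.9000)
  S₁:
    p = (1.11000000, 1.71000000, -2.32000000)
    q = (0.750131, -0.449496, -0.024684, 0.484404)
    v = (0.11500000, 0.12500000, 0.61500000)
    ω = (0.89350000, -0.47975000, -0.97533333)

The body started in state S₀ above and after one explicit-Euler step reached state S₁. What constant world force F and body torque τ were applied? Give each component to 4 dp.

F = (0.3000, 0.5000, -3.7000)
τ = (0.0500, 0.1600, -0.0600)

Δω = ω₁−ω₀ = (-0.00650000, 0.22025000, -0.07533333)
gyro term ω₀×Iω₀ = (0.0630, -0.0162, 0.0756)
applied torque τ = (0.0500, 0.1600, -0.0600)
Δv = v₁−v₀ = (0.01500000, 0.02500000, -0.18500000)
F = m·Δv/dt = (0.3000, 0.5000, -3.7000)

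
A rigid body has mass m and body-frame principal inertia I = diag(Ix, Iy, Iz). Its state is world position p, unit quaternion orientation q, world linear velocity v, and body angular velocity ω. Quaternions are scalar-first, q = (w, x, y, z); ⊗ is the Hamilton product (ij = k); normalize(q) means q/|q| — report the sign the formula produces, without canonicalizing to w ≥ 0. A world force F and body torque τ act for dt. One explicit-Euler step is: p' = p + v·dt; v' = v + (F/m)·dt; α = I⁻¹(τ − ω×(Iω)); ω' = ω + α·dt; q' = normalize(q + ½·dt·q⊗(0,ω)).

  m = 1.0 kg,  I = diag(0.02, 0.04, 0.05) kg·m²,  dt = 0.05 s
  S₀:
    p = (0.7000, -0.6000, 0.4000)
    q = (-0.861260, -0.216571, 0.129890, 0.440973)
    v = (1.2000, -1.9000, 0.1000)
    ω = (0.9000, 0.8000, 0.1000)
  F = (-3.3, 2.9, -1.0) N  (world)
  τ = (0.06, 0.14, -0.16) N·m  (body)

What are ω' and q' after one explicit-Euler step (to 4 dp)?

precession coupling ω×(Iω) = (0.0008, -0.0027, 0.0144)
angular accel α = (2.9600, 3.5675, -3.4880)
new body rate ω' = (1.0480, 0.9784, -0.0744)
2q̇ = q⊗(0,ω) = (0.0469046, -1.1149234, -0.2704752, -0.3762838)
q' = normalize(q + ½dt·q⊗(0,ω)) = (-0.8597, -0.2443, 0.1231, 0.4314)

ω' = (1.0480, 0.9784, -0.0744)
q' = (-0.8597, -0.2443, 0.1231, 0.4314)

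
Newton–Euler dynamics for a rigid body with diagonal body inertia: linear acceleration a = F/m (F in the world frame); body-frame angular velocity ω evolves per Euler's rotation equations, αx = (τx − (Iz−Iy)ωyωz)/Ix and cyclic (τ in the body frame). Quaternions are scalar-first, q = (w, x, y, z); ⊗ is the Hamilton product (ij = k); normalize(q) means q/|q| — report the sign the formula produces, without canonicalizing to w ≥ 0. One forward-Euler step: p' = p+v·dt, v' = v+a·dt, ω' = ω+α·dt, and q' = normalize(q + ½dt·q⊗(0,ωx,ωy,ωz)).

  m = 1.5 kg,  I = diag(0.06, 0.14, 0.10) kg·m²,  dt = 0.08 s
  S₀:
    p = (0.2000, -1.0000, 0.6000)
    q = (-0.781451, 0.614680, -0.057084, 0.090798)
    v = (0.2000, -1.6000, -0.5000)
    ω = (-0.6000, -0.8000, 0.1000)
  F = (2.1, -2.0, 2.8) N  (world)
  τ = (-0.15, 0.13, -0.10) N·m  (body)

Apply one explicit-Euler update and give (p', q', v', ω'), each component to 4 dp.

p' = (0.2160, -1.1280, 0.5600)
q' = (-0.7683, 0.6356, -0.0367, 0.0666)
v' = (0.3120, -1.7067, -0.3507)
ω' = (-0.8043, -0.7271, -0.0107)

a = (1.4000, -1.3333, 1.8667)
p + v·dt = (0.2160, -1.1280, 0.5600)
new velocity v' = (0.3120, -1.7067, -0.3507)
α = I⁻¹(τ − ω×Iω) = (-2.5533, 0.9114, -1.3840)
ω' = ω + α·dt = (-0.8043, -0.7271, -0.0107)
2q̇ = q⊗(0,ω) = (0.3140610, 0.5358006, 0.5092140, -0.6041395)
q + ½dt·q⊗(0,ω), renormalized = (-0.7683, 0.6356, -0.0367, 0.0666)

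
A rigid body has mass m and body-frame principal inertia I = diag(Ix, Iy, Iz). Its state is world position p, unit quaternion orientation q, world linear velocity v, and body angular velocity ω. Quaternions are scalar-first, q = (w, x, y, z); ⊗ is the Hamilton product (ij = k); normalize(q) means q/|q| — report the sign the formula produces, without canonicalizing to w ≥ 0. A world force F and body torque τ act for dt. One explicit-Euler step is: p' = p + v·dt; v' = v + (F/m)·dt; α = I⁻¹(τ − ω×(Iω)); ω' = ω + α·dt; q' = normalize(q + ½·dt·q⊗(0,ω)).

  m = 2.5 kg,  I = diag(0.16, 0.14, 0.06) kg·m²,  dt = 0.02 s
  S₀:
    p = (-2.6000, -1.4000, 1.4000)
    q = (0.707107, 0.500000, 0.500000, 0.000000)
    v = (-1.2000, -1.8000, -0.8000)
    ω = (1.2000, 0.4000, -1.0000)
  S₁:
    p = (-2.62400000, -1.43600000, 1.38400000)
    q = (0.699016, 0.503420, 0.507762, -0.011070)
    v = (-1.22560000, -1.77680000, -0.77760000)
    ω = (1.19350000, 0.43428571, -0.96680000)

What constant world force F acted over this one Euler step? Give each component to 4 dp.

F = (-3.2000, 2.9000, 2.8000)

v₁ − v₀ = (-0.02560000, 0.02320000, 0.02240000)
m·(v₁−v₀)/dt = (-3.2000, 2.9000, 2.8000)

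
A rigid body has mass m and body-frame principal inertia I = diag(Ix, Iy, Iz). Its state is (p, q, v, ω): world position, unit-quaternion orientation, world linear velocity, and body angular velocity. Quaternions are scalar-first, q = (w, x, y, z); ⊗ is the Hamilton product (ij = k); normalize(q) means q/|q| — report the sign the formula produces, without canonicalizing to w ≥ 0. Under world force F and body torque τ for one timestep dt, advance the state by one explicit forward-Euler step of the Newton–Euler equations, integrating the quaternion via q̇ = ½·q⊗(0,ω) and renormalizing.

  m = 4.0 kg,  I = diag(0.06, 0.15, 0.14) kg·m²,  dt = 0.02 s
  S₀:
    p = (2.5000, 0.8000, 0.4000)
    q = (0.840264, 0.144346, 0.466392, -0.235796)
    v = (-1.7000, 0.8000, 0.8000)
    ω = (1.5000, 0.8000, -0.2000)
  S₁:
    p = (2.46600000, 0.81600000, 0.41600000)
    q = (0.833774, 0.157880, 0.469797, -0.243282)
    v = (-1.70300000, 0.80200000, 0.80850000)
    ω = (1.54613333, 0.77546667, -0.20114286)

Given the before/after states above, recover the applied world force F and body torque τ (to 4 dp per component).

Δω = ω₁−ω₀ = (0.04613333, -0.02453333, -0.00114286)
I·α + gyro = (0.1400, -0.1600, 0.1000)
velocity change Δv = (-0.00300000, 0.00200000, 0.00850000)
F = m·Δv/dt = (-0.6000, 0.4000, 1.7000)

F = (-0.6000, 0.4000, 1.7000)
τ = (0.1400, -0.1600, 0.1000)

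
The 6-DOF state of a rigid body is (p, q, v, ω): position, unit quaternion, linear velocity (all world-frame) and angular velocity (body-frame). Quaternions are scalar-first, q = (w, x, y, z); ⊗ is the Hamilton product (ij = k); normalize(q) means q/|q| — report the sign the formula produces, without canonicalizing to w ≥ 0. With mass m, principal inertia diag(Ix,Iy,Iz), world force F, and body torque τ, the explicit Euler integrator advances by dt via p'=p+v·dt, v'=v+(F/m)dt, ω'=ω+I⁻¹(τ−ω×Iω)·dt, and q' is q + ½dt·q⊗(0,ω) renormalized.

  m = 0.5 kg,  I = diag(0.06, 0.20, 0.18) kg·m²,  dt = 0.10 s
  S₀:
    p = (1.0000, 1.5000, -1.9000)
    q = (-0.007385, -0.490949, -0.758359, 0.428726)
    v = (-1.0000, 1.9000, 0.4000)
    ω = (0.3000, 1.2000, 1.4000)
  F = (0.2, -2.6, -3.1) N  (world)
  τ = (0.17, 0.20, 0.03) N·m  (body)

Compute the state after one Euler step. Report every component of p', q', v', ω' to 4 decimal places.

a = (0.4000, -5.2000, -6.2000)
p' = p + v·dt = (0.9000, 1.6900, -1.8600)
v + (F/m)dt = (-0.9600, 1.3800, -0.2200)
gyro term ω×Iω = (-0.0336, -0.0504, 0.0504)
(τ − ω×Iω)/I = (3.3933, 1.2520, -0.1133)
ω' = ω + α·dt = (0.6393, 1.3252, 1.3887)
q⊗(0,ω) = (0.4570991, -1.5783893, 0.8070844, -0.3719701)
q' = normalize(q + ½dt·q⊗(0,ω)) = (0.0154, -0.5674, -0.7149, 0.4083)

p' = (0.9000, 1.6900, -1.8600)
q' = (0.0154, -0.5674, -0.7149, 0.4083)
v' = (-0.9600, 1.3800, -0.2200)
ω' = (0.6393, 1.3252, 1.3887)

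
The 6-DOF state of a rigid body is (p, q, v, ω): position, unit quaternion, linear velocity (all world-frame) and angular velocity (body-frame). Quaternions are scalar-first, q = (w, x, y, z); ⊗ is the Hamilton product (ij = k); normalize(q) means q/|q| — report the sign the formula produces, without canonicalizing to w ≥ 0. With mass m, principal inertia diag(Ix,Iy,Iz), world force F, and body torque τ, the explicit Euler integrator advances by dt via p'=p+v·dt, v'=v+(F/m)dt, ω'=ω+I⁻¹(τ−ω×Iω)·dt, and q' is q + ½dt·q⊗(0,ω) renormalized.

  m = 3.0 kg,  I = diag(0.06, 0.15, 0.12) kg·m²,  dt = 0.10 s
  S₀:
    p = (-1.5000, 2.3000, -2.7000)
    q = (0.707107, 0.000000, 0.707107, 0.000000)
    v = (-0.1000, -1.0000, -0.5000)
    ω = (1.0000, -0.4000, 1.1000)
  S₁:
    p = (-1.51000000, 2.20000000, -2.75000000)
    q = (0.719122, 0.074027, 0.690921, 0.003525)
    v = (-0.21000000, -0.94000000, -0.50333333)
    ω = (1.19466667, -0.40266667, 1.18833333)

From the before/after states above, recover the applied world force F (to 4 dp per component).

F = (-3.3000, 1.8000, -0.1000)

Δv = v₁−v₀ = (-0.11000000, 0.06000000, -0.00333333)
F = m·Δv/dt = (-3.3000, 1.8000, -0.1000)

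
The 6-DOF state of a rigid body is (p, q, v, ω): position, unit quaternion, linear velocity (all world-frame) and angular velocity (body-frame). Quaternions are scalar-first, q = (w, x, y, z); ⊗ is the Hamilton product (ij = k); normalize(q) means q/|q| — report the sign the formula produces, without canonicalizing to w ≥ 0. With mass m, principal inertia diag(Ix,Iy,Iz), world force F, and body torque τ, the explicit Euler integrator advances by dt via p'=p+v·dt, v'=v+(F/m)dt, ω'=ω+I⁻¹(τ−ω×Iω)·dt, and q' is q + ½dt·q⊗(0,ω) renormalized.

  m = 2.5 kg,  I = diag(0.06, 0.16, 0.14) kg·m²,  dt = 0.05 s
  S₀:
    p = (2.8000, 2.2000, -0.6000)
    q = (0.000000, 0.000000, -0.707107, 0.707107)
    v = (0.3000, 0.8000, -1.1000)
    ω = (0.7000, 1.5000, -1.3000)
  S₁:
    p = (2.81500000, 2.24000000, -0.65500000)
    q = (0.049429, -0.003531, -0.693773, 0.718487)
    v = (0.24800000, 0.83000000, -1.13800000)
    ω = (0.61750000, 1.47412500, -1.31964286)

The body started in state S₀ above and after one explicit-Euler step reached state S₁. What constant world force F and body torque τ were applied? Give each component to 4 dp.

Δv = v₁−v₀ = (-0.05200000, 0.03000000, -0.03800000)
applied force F = (-2.6000, 1.5000, -1.9000)
ω₁ − ω₀ = (-0.08250000, -0.02587500, -0.01964286)
applied torque τ = (-0.0600, -0.0100, 0.0500)

F = (-2.6000, 1.5000, -1.9000)
τ = (-0.0600, -0.0100, 0.0500)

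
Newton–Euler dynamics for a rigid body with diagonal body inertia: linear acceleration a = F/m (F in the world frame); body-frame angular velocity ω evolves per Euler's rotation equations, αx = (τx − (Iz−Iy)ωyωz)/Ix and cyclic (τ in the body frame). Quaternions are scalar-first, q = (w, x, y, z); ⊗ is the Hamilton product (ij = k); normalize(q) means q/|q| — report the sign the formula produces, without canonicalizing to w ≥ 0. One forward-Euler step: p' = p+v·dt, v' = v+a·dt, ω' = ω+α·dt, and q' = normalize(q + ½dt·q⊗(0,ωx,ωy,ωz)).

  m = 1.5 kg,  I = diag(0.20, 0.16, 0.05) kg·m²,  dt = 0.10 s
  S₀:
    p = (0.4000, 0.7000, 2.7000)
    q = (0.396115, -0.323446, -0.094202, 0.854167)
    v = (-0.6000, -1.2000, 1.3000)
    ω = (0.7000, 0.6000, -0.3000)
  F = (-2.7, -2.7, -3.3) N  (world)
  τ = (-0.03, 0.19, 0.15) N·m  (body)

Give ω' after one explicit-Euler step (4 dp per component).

angular accel α = (-0.2490, 1.3844, 3.3360)
ω + α·dt = (0.6751, 0.7384, 0.0336)

ω' = (0.6751, 0.7384, 0.0336)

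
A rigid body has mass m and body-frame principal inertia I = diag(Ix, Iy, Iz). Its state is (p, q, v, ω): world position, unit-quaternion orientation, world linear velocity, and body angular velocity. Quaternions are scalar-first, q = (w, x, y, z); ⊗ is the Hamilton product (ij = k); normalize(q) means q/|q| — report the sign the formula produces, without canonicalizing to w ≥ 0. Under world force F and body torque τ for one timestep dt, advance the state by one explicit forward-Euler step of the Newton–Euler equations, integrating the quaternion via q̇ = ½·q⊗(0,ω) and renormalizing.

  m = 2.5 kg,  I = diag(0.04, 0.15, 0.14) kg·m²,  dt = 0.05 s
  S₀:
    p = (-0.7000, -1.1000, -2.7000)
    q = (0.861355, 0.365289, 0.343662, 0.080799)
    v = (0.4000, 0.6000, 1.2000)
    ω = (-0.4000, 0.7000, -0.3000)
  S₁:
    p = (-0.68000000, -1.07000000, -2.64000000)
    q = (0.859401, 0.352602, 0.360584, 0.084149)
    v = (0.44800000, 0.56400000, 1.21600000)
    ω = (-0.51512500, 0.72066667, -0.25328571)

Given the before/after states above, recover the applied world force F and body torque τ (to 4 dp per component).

F = (2.4000, -1.8000, 0.8000)
τ = (-0.0900, 0.0500, 0.1000)

velocity change Δv = (0.04800000, -0.03600000, 0.01600000)
m·(v₁−v₀)/dt = (2.4000, -1.8000, 0.8000)
ω₁ − ω₀ = (-0.11512500, 0.02066667, 0.04671429)
precession coupling = (0.0021, -0.0120, -0.0308)
τ = I·(Δω/dt) + ω₀×(Iω₀) = (-0.0900, 0.0500, 0.1000)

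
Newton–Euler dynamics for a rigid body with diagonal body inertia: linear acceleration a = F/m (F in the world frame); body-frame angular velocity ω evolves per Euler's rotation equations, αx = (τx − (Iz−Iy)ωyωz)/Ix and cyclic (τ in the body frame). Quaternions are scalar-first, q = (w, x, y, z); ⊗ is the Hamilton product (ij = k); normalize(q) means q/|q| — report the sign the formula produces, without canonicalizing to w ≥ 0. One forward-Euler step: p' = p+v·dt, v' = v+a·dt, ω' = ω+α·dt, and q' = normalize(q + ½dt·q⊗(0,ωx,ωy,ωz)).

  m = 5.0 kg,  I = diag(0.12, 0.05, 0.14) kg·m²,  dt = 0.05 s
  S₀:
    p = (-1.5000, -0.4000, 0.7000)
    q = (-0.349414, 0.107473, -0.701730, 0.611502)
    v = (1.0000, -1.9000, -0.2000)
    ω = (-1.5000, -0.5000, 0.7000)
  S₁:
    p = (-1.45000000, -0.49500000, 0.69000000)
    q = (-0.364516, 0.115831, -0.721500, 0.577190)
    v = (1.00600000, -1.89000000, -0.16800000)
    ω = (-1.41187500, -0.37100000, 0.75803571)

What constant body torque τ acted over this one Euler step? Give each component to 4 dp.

rate change Δω = (0.08812500, 0.12900000, 0.05803571)
ω₀×(Iω₀) = (-0.0315, 0.0210, -0.0525)
I·α + gyro = (0.1800, 0.1500, 0.1100)

τ = (0.1800, 0.1500, 0.1100)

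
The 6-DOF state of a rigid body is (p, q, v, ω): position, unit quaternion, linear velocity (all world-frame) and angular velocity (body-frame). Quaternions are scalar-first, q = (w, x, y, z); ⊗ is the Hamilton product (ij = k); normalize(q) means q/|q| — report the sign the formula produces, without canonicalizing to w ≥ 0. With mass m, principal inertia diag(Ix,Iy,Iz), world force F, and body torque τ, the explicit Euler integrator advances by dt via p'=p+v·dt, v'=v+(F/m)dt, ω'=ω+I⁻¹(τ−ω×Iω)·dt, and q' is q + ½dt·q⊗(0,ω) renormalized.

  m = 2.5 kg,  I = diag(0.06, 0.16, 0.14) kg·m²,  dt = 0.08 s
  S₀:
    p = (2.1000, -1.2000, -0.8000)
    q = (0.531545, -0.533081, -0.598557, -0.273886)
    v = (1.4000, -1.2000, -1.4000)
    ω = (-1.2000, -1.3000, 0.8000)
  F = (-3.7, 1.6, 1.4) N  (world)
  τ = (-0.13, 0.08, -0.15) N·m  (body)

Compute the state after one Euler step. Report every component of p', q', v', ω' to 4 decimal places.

p' = (2.2120, -1.2960, -0.9120)
q' = (0.4821, -0.5902, -0.5942, -0.2571)
v' = (1.2816, -1.1488, -1.3552)
ω' = (-1.4011, -1.2984, 0.6251)

new position p' = (2.2120, -1.2960, -0.9120)
v' = v + a·dt = (1.2816, -1.1488, -1.3552)
gyro term ω×Iω = (0.0208, 0.0768, 0.1560)
α = I⁻¹(τ − ω×Iω) = (-2.5133, 0.0200, -2.1857)
ω' = ω + α·dt = (-1.4011, -1.2984, 0.6251)
Hamilton product q⊗(0,ω) = (-1.1987125, -1.4727514, 0.0641195, 0.3999729)
updated quaternion q' = (0.4821, -0.5902, -0.5942, -0.2571)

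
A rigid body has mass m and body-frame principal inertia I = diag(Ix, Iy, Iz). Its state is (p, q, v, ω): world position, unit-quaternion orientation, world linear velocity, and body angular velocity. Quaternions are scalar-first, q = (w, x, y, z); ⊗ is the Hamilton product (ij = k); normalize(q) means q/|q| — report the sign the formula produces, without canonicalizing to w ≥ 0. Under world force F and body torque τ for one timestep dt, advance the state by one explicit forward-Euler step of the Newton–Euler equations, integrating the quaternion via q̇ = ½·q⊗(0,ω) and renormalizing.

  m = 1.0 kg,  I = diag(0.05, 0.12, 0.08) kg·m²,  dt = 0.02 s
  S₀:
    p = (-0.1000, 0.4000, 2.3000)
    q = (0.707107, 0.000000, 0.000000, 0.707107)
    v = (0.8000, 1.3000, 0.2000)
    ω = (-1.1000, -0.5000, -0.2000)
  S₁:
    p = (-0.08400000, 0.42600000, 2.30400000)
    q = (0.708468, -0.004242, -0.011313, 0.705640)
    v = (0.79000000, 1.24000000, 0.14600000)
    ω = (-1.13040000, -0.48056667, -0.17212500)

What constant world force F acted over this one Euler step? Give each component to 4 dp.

v₁ − v₀ = (-0.01000000, -0.06000000, -0.05400000)
m·(v₁−v₀)/dt = (-0.5000, -3.0000, -2.7000)

F = (-0.5000, -3.0000, -2.7000)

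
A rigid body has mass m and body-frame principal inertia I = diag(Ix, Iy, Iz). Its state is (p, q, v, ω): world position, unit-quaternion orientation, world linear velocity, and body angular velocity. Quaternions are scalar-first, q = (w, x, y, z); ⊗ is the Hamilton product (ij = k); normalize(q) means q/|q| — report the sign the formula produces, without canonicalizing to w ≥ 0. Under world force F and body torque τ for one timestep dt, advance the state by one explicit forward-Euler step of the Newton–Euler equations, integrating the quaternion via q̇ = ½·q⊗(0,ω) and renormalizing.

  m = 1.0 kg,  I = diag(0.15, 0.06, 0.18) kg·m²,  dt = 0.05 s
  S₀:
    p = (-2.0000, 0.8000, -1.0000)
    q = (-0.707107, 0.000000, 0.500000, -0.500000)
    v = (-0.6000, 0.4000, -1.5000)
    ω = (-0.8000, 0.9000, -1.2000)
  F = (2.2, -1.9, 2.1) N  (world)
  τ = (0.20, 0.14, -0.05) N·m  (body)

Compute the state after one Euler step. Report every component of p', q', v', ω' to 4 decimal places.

ω×(Iω) gyroscopic = (-0.1296, -0.0288, 0.0648)
α = I⁻¹(τ − ω×Iω) = (2.1973, 2.8133, -0.6378)
ω + α·dt = (-0.6901, 1.0407, -1.2319)
q⊗(0,ω) = (-1.0500000, 0.4156856, -0.2363963, 1.2485284)
q + ½dt·q⊗(0,ω), renormalized = (-0.7327, 0.0104, 0.4936, -0.4684)
p + v·dt = (-2.0300, 0.8200, -1.0750)
new velocity v' = (-0.4900, 0.3050, -1.3950)

p' = (-2.0300, 0.8200, -1.0750)
q' = (-0.7327, 0.0104, 0.4936, -0.4684)
v' = (-0.4900, 0.3050, -1.3950)
ω' = (-0.6901, 1.0407, -1.2319)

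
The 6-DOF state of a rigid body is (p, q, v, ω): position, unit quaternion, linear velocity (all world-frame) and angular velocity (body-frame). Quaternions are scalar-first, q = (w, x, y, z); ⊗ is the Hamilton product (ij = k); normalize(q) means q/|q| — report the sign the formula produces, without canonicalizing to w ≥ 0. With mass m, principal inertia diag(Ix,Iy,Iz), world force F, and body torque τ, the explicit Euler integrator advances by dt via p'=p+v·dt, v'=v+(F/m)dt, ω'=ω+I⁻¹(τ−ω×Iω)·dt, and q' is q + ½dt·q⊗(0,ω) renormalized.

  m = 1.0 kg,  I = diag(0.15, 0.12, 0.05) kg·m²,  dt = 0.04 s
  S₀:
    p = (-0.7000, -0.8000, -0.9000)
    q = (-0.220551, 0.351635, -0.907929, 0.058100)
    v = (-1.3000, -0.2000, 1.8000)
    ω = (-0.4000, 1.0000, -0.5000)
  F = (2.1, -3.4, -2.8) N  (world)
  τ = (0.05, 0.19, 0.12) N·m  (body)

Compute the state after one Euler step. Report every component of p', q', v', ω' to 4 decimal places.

precession coupling ω×(Iω) = (0.0350, 0.0200, 0.0120)
α = I⁻¹(τ − ω×Iω) = (0.1000, 1.4167, 2.1600)
new body rate ω' = (-0.3960, 1.0567, -0.4136)
Hamilton product q⊗(0,ω) = (1.0776330, 0.4840849, -0.0679735, 0.0987389)
q + ½dt·q⊗(0,ω), renormalized = (-0.1989, 0.3612, -0.9090, 0.0601)
p' = p + v·dt = (-0.7520, -0.8080, -0.8280)
v' = v + a·dt = (-1.2160, -0.3360, 1.6880)

p' = (-0.7520, -0.8080, -0.8280)
q' = (-0.1989, 0.3612, -0.9090, 0.0601)
v' = (-1.2160, -0.3360, 1.6880)
ω' = (-0.3960, 1.0567, -0.4136)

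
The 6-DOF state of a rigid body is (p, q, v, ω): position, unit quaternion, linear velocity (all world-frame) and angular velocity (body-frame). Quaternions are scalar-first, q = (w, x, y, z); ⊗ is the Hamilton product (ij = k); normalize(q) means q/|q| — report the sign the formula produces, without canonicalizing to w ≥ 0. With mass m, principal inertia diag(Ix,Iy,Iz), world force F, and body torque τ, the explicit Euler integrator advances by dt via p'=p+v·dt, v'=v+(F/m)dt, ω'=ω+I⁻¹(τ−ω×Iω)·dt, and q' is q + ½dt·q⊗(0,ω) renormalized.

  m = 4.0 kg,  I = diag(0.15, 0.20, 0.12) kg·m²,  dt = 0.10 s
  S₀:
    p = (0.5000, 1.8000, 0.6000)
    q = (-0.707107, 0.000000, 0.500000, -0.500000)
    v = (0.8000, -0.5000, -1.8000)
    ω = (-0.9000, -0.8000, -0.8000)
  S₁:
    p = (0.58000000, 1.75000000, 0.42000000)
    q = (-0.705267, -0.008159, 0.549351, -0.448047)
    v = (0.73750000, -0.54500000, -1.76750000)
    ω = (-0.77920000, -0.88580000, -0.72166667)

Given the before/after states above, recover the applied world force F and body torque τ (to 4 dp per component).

v₁ − v₀ = (-0.06250000, -0.04500000, 0.03250000)
F = m·Δv/dt = (-2.5000, -1.8000, 1.3000)
Δω = ω₁−ω₀ = (0.12080000, -0.08580000, 0.07833333)
precession coupling = (-0.0512, 0.0216, 0.0360)
applied torque τ = (0.1300, -0.1500, 0.1300)

F = (-2.5000, -1.8000, 1.3000)
τ = (0.1300, -0.1500, 0.1300)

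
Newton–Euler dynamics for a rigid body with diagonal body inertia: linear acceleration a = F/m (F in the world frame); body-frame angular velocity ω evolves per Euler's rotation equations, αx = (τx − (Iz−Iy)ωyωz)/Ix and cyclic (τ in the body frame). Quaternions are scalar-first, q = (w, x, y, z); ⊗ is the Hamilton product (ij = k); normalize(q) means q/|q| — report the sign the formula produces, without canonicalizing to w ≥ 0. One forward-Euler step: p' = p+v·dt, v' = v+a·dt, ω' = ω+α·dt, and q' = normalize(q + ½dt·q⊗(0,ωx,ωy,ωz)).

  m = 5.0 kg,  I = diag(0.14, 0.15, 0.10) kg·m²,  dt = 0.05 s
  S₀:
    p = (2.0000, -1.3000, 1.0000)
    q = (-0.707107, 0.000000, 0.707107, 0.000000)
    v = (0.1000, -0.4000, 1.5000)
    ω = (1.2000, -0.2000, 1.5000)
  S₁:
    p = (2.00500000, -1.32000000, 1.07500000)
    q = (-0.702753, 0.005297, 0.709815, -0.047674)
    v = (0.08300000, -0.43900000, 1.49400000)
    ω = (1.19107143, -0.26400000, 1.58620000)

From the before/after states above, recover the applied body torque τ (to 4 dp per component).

Δω = ω₁−ω₀ = (-0.00892857, -0.06400000, 0.08620000)
τ = I·(Δω/dt) + ω₀×(Iω₀) = (-0.0100, -0.1200, 0.1700)

τ = (-0.0100, -0.1200, 0.1700)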